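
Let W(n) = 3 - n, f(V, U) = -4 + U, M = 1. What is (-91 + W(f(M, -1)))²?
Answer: 6889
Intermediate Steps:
(-91 + W(f(M, -1)))² = (-91 + (3 - (-4 - 1)))² = (-91 + (3 - 1*(-5)))² = (-91 + (3 + 5))² = (-91 + 8)² = (-83)² = 6889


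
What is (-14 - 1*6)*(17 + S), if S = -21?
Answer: 80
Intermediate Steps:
(-14 - 1*6)*(17 + S) = (-14 - 1*6)*(17 - 21) = (-14 - 6)*(-4) = -20*(-4) = 80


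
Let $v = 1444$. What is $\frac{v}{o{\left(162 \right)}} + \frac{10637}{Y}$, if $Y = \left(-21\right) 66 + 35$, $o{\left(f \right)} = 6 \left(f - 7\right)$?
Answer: $- \frac{3970783}{628215} \approx -6.3207$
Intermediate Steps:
$o{\left(f \right)} = -42 + 6 f$ ($o{\left(f \right)} = 6 \left(-7 + f\right) = -42 + 6 f$)
$Y = -1351$ ($Y = -1386 + 35 = -1351$)
$\frac{v}{o{\left(162 \right)}} + \frac{10637}{Y} = \frac{1444}{-42 + 6 \cdot 162} + \frac{10637}{-1351} = \frac{1444}{-42 + 972} + 10637 \left(- \frac{1}{1351}\right) = \frac{1444}{930} - \frac{10637}{1351} = 1444 \cdot \frac{1}{930} - \frac{10637}{1351} = \frac{722}{465} - \frac{10637}{1351} = - \frac{3970783}{628215}$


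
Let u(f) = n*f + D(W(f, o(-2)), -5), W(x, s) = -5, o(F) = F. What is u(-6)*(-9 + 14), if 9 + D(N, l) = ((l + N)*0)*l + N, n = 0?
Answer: -70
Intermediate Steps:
D(N, l) = -9 + N (D(N, l) = -9 + (((l + N)*0)*l + N) = -9 + (((N + l)*0)*l + N) = -9 + (0*l + N) = -9 + (0 + N) = -9 + N)
u(f) = -14 (u(f) = 0*f + (-9 - 5) = 0 - 14 = -14)
u(-6)*(-9 + 14) = -14*(-9 + 14) = -14*5 = -70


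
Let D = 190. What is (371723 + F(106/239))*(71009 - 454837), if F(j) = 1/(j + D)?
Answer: -1623529521666799/11379 ≈ -1.4268e+11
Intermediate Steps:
F(j) = 1/(190 + j) (F(j) = 1/(j + 190) = 1/(190 + j))
(371723 + F(106/239))*(71009 - 454837) = (371723 + 1/(190 + 106/239))*(71009 - 454837) = (371723 + 1/(190 + 106*(1/239)))*(-383828) = (371723 + 1/(190 + 106/239))*(-383828) = (371723 + 1/(45516/239))*(-383828) = (371723 + 239/45516)*(-383828) = (16919344307/45516)*(-383828) = -1623529521666799/11379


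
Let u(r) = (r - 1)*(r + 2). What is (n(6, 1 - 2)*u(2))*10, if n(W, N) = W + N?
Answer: 200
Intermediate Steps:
u(r) = (-1 + r)*(2 + r)
n(W, N) = N + W
(n(6, 1 - 2)*u(2))*10 = (((1 - 2) + 6)*(-2 + 2 + 2²))*10 = ((-1 + 6)*(-2 + 2 + 4))*10 = (5*4)*10 = 20*10 = 200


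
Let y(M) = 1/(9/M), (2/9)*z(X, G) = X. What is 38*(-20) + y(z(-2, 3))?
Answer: -761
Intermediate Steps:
z(X, G) = 9*X/2
y(M) = M/9
38*(-20) + y(z(-2, 3)) = 38*(-20) + ((9/2)*(-2))/9 = -760 + (1/9)*(-9) = -760 - 1 = -761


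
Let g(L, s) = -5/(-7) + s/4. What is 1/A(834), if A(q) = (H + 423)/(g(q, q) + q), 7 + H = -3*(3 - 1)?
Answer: 2921/1148 ≈ 2.5444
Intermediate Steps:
H = -13 (H = -7 - 3*(3 - 1) = -7 - 3*2 = -7 - 6 = -13)
g(L, s) = 5/7 + s/4 (g(L, s) = -5*(-⅐) + s*(¼) = 5/7 + s/4)
A(q) = 410/(5/7 + 5*q/4) (A(q) = (-13 + 423)/((5/7 + q/4) + q) = 410/(5/7 + 5*q/4))
1/A(834) = 1/(2296/(4 + 7*834)) = 1/(2296/(4 + 5838)) = 1/(2296/5842) = 1/(2296*(1/5842)) = 1/(1148/2921) = 2921/1148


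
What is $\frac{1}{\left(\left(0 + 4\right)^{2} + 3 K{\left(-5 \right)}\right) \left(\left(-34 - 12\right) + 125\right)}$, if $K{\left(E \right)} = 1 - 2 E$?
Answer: $\frac{1}{3871} \approx 0.00025833$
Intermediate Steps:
$\frac{1}{\left(\left(0 + 4\right)^{2} + 3 K{\left(-5 \right)}\right) \left(\left(-34 - 12\right) + 125\right)} = \frac{1}{\left(\left(0 + 4\right)^{2} + 3 \left(1 - -10\right)\right) \left(\left(-34 - 12\right) + 125\right)} = \frac{1}{\left(4^{2} + 3 \left(1 + 10\right)\right) \left(\left(-34 - 12\right) + 125\right)} = \frac{1}{\left(16 + 3 \cdot 11\right) \left(-46 + 125\right)} = \frac{1}{\left(16 + 33\right) 79} = \frac{1}{49 \cdot 79} = \frac{1}{3871}$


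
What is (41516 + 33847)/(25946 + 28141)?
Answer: 25121/18029 ≈ 1.3934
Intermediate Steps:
(41516 + 33847)/(25946 + 28141) = 75363/54087 = 75363*(1/54087) = 25121/18029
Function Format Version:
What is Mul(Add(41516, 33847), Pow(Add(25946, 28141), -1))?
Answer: Rational(25121, 18029) ≈ 1.3934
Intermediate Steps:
Mul(Add(41516, 33847), Pow(Add(25946, 28141), -1)) = Mul(75363, Pow(54087, -1)) = Mul(75363, Rational(1, 54087)) = Rational(25121, 18029)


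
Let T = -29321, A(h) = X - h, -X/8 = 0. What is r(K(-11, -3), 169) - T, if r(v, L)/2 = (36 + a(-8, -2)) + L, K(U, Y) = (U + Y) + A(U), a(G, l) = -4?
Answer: 29723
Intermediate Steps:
X = 0 (X = -8*0 = 0)
A(h) = -h (A(h) = 0 - h = -h)
K(U, Y) = Y (K(U, Y) = (U + Y) - U = Y)
r(v, L) = 64 + 2*L (r(v, L) = 2*((36 - 4) + L) = 2*(32 + L) = 64 + 2*L)
r(K(-11, -3), 169) - T = (64 + 2*169) - 1*(-29321) = (64 + 338) + 29321 = 402 + 29321 = 29723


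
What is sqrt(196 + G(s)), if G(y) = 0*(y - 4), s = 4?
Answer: 14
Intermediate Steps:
G(y) = 0 (G(y) = 0*(-4 + y) = 0)
sqrt(196 + G(s)) = sqrt(196 + 0) = sqrt(196) = 14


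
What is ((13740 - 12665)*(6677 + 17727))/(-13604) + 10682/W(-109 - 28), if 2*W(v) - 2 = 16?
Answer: -22697693/30609 ≈ -741.54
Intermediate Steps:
W(v) = 9 (W(v) = 1 + (1/2)*16 = 1 + 8 = 9)
((13740 - 12665)*(6677 + 17727))/(-13604) + 10682/W(-109 - 28) = ((13740 - 12665)*(6677 + 17727))/(-13604) + 10682/9 = (1075*24404)*(-1/13604) + 10682*(1/9) = 26234300*(-1/13604) + 10682/9 = -6558575/3401 + 10682/9 = -22697693/30609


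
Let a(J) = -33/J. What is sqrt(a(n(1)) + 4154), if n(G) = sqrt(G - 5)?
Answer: sqrt(16616 + 66*I)/2 ≈ 64.452 + 0.128*I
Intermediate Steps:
n(G) = sqrt(-5 + G)
sqrt(a(n(1)) + 4154) = sqrt(-33/sqrt(-5 + 1) + 4154) = sqrt(-33*(-I/2) + 4154) = sqrt(-(-33)*I/2 + 4154) = sqrt(33*I/2 + 4154) = sqrt(4154 + 33*I/2)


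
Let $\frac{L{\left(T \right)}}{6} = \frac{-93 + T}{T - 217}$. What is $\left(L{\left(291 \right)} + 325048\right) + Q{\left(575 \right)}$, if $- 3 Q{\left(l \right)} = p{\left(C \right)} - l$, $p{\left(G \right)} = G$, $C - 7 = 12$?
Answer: $\frac{36102682}{111} \approx 3.2525 \cdot 10^{5}$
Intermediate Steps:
$C = 19$ ($C = 7 + 12 = 19$)
$L{\left(T \right)} = \frac{6 \left(-93 + T\right)}{-217 + T}$ ($L{\left(T \right)} = 6 \frac{-93 + T}{T - 217} = 6 \frac{-93 + T}{-217 + T} = \frac{6 \left(-93 + T\right)}{-217 + T}$)
$Q{\left(l \right)} = - \frac{19}{3} + \frac{l}{3}$ ($Q{\left(l \right)} = - \frac{19 - l}{3} = - \frac{19}{3} + \frac{l}{3}$)
$\left(L{\left(291 \right)} + 325048\right) + Q{\left(575 \right)} = \left(\frac{6 \left(-93 + 291\right)}{-217 + 291} + 325048\right) + \left(- \frac{19}{3} + \frac{1}{3} \cdot 575\right) = \left(6 \cdot \frac{1}{74} \cdot 198 + 325048\right) + \left(- \frac{19}{3} + \frac{575}{3}\right) = \left(6 \cdot \frac{1}{74} \cdot 198 + 325048\right) + \frac{556}{3} = \left(\frac{594}{37} + 325048\right) + \frac{556}{3} = \frac{12027370}{37} + \frac{556}{3} = \frac{36102682}{111}$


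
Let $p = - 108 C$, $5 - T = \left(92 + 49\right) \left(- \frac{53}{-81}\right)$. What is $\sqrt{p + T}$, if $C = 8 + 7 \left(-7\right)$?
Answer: $\frac{20 \sqrt{879}}{9} \approx 65.884$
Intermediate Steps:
$C = -41$ ($C = 8 - 49 = -41$)
$T = - \frac{2356}{27}$ ($T = 5 - \left(92 + 49\right) \left(- \frac{53}{-81}\right) = 5 - 141 \left(\left(-53\right) \left(- \frac{1}{81}\right)\right) = 5 - 141 \cdot \frac{53}{81} = 5 - \frac{2491}{27} = - \frac{2356}{27} \approx -87.259$)
$p = 4428$ ($p = \left(-108\right) \left(-41\right) = 4428$)
$\sqrt{p + T} = \sqrt{4428 - \frac{2356}{27}} = \sqrt{\frac{117200}{27}} = \frac{20 \sqrt{879}}{9}$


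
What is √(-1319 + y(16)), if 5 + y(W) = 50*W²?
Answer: 2*√2869 ≈ 107.13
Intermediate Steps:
y(W) = -5 + 50*W²
√(-1319 + y(16)) = √(-1319 + (-5 + 50*16²)) = √(-1319 + (-5 + 50*256)) = √(-1319 + (-5 + 12800)) = √(-1319 + 12795) = √11476 = 2*√2869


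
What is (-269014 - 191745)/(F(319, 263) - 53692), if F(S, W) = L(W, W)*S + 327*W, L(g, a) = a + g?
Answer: -460759/200103 ≈ -2.3026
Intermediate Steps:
F(S, W) = 327*W + 2*S*W (F(S, W) = (W + W)*S + 327*W = (2*W)*S + 327*W = 2*S*W + 327*W = 327*W + 2*S*W)
(-269014 - 191745)/(F(319, 263) - 53692) = (-269014 - 191745)/(263*(327 + 2*319) - 53692) = -460759/(263*(327 + 638) - 53692) = -460759/(263*965 - 53692) = -460759/(253795 - 53692) = -460759/200103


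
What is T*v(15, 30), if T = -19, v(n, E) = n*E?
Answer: -8550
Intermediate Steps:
v(n, E) = E*n
T*v(15, 30) = -570*15 = -19*450 = -8550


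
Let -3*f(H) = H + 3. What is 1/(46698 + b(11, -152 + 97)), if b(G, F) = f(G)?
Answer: 3/140080 ≈ 2.1416e-5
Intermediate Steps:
f(H) = -1 - H/3 (f(H) = -(H + 3)/3 = -(3 + H)/3 = -1 - H/3)
b(G, F) = -1 - G/3
1/(46698 + b(11, -152 + 97)) = 1/(46698 + (-1 - ⅓*11)) = 1/(46698 + (-1 - 11/3)) = 1/(46698 - 14/3) = 1/(140080/3) = 3/140080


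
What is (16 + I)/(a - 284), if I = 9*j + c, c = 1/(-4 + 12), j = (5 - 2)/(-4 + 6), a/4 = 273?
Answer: 237/6464 ≈ 0.036665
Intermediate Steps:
a = 1092 (a = 4*273 = 1092)
j = 3/2 ≈ 1.5000
c = 1/8 ≈ 0.12500
I = 109/8 (I = 9*(3/2) + 1/8 = 27/2 + 1/8 = 109/8 ≈ 13.625)
(16 + I)/(a - 284) = (16 + 109/8)/(1092 - 284) = (237/8)/808 = (237/8)*(1/808) = 237/6464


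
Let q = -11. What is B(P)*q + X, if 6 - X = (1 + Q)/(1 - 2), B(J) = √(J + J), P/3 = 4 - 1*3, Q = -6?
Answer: 1 - 11*√6 ≈ -25.944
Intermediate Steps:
P = 3 (P = 3*(4 - 1*3) = 3*(4 - 3) = 3*1 = 3)
B(J) = √2*√J (B(J) = √(2*J) = √2*√J)
X = 1 (X = 6 - (1 - 6)/(1 - 2) = 6 - (-5)/(-1) = 6 - (-5)*(-1) = 6 - 1*5 = 6 - 5 = 1)
B(P)*q + X = (√2*√3)*(-11) + 1 = √6*(-11) + 1 = -11*√6 + 1 = 1 - 11*√6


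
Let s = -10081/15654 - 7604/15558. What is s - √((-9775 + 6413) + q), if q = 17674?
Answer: -45978869/40590822 - 2*√3578 ≈ -120.77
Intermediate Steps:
s = -45978869/40590822 (s = -10081*1/15654 - 7604*1/15558 = -10081/15654 - 3802/7779 = -45978869/40590822 ≈ -1.1327)
s - √((-9775 + 6413) + q) = -45978869/40590822 - √((-9775 + 6413) + 17674) = -45978869/40590822 - √(-3362 + 17674) = -45978869/40590822 - √14312 = -45978869/40590822 - 2*√3578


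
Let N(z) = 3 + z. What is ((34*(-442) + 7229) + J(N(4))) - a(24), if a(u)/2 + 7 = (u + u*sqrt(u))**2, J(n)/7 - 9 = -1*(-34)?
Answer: -36284 - 4608*sqrt(6) ≈ -47571.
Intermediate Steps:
J(n) = 301 (J(n) = 63 + 7*(-1*(-34)) = 63 + 7*34 = 63 + 238 = 301)
a(u) = -14 + 2*(u + u**(3/2))**2 (a(u) = -14 + 2*(u + u*sqrt(u))**2 = -14 + 2*(u + u**(3/2))**2)
((34*(-442) + 7229) + J(N(4))) - a(24) = ((34*(-442) + 7229) + 301) - (-14 + 2*(24 + 24**(3/2))**2) = ((-15028 + 7229) + 301) - (-14 + 2*(24 + 48*sqrt(6))**2) = (-7799 + 301) + (14 - 2*(24 + 48*sqrt(6))**2) = -7498 + (14 - 2*(24 + 48*sqrt(6))**2) = -7484 - 2*(24 + 48*sqrt(6))**2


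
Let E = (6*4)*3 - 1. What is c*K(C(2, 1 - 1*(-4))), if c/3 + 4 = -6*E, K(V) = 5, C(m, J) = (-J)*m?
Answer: -6450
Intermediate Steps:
C(m, J) = -J*m
E = 71 (E = 24*3 - 1 = 72 - 1 = 71)
c = -1290 (c = -12 + 3*(-6*71) = -12 + 3*(-426) = -12 - 1278 = -1290)
c*K(C(2, 1 - 1*(-4))) = -1290*5 = -6450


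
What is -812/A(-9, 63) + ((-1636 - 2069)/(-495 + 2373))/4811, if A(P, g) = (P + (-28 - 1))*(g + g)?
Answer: 87127709/514998306 ≈ 0.16918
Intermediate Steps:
A(P, g) = 2*g*(-29 + P) (A(P, g) = (P - 29)*(2*g) = (-29 + P)*(2*g) = 2*g*(-29 + P))
-812/A(-9, 63) + ((-1636 - 2069)/(-495 + 2373))/4811 = -812*1/(126*(-29 - 9)) + ((-1636 - 2069)/(-495 + 2373))/4811 = -812/(2*63*(-38)) - 3705/1878*(1/4811) = -812/(-4788) - 3705*1/1878*(1/4811) = -812*(-1/4788) - 1235/626*1/4811 = 29/171 - 1235/3011686 = 87127709/514998306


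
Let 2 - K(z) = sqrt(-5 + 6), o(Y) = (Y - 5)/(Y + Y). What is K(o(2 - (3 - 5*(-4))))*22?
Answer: 22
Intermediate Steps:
o(Y) = (-5 + Y)/(2*Y) (o(Y) = (-5 + Y)/((2*Y)) = (-5 + Y)*(1/(2*Y)) = (-5 + Y)/(2*Y))
K(z) = 1 (K(z) = 2 - sqrt(-5 + 6) = 2 - sqrt(1) = 2 - 1*1 = 2 - 1 = 1)
K(o(2 - (3 - 5*(-4))))*22 = 1*22 = 22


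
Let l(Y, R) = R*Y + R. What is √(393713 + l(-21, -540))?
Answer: √404513 ≈ 636.01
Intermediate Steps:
l(Y, R) = R + R*Y
√(393713 + l(-21, -540)) = √(393713 - 540*(1 - 21)) = √(393713 - 540*(-20)) = √(393713 + 10800) = √404513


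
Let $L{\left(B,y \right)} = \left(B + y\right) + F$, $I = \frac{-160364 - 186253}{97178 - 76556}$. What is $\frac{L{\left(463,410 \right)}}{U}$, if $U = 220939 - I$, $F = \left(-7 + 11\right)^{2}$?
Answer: $\frac{6110986}{1518850225} \approx 0.0040234$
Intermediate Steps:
$F = 16$ ($F = 4^{2} = 16$)
$I = - \frac{115539}{6874}$ ($I = - \frac{346617}{20622} = \left(-346617\right) \frac{1}{20622} = - \frac{115539}{6874} \approx -16.808$)
$U = \frac{1518850225}{6874}$ ($U = 220939 - - \frac{115539}{6874} = 220939 + \frac{115539}{6874} = \frac{1518850225}{6874} \approx 2.2096 \cdot 10^{5}$)
$L{\left(B,y \right)} = 16 + B + y$ ($L{\left(B,y \right)} = \left(B + y\right) + 16 = 16 + B + y$)
$\frac{L{\left(463,410 \right)}}{U} = \frac{16 + 463 + 410}{\frac{1518850225}{6874}} = 889 \cdot \frac{6874}{1518850225} = \frac{6110986}{1518850225}$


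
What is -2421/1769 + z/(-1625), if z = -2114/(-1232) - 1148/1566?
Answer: -9351611981/6830109000 ≈ -1.3692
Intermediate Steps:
z = 67721/68904 (z = -2114*(-1/1232) - 1148*1/1566 = 151/88 - 574/783 = 67721/68904 ≈ 0.98283)
-2421/1769 + z/(-1625) = -2421/1769 + (67721/68904)/(-1625) = -2421*1/1769 + (67721/68904)*(-1/1625) = -2421/1769 - 67721/111969000 = -9351611981/6830109000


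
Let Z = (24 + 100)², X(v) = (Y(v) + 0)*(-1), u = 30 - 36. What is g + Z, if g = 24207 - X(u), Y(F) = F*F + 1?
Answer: 39620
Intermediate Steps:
u = -6
Y(F) = 1 + F² (Y(F) = F² + 1 = 1 + F²)
X(v) = -1 - v² (X(v) = ((1 + v²) + 0)*(-1) = (1 + v²)*(-1) = -1 - v²)
Z = 15376 (Z = 124² = 15376)
g = 24244 (g = 24207 - (-1 - 1*(-6)²) = 24207 - (-1 - 1*36) = 24207 - (-1 - 36) = 24207 - 1*(-37) = 24207 + 37 = 24244)
g + Z = 24244 + 15376 = 39620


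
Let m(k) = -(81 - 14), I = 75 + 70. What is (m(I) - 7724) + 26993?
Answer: 19202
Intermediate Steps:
I = 145
m(k) = -67 (m(k) = -1*67 = -67)
(m(I) - 7724) + 26993 = (-67 - 7724) + 26993 = -7791 + 26993 = 19202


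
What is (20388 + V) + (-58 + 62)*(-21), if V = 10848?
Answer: 31152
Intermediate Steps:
(20388 + V) + (-58 + 62)*(-21) = (20388 + 10848) + (-58 + 62)*(-21) = 31236 + 4*(-21) = 31236 - 84 = 31152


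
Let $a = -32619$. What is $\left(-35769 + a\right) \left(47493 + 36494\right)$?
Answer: $-5743702956$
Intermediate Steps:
$\left(-35769 + a\right) \left(47493 + 36494\right) = \left(-35769 - 32619\right) \left(47493 + 36494\right) = \left(-68388\right) 83987 = -5743702956$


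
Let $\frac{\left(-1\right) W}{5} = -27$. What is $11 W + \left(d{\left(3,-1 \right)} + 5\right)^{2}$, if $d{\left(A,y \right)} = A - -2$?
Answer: $1585$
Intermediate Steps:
$W = 135$ ($W = \left(-5\right) \left(-27\right) = 135$)
$d{\left(A,y \right)} = 2 + A$ ($d{\left(A,y \right)} = A + 2 = 2 + A$)
$11 W + \left(d{\left(3,-1 \right)} + 5\right)^{2} = 11 \cdot 135 + \left(\left(2 + 3\right) + 5\right)^{2} = 1485 + \left(5 + 5\right)^{2} = 1485 + 10^{2} = 1485 + 100 = 1585$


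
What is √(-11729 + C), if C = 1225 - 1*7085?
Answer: I*√17589 ≈ 132.62*I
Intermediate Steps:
C = -5860 (C = 1225 - 7085 = -5860)
√(-11729 + C) = √(-11729 - 5860) = √(-17589) = I*√17589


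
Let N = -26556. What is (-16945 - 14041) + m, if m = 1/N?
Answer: -822864217/26556 ≈ -30986.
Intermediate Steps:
m = -1/26556 (m = 1/(-26556) = -1/26556 ≈ -3.7656e-5)
(-16945 - 14041) + m = (-16945 - 14041) - 1/26556 = -30986 - 1/26556 = -822864217/26556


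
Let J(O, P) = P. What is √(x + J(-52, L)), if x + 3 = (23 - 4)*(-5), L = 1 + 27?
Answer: I*√70 ≈ 8.3666*I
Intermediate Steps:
L = 28
x = -98 (x = -3 + (23 - 4)*(-5) = -3 + 19*(-5) = -3 - 95 = -98)
√(x + J(-52, L)) = √(-98 + 28) = √(-70) = I*√70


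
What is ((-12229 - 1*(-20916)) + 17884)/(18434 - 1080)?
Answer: 26571/17354 ≈ 1.5311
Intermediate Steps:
((-12229 - 1*(-20916)) + 17884)/(18434 - 1080) = ((-12229 + 20916) + 17884)/17354 = (8687 + 17884)*(1/17354) = 26571*(1/17354) = 26571/17354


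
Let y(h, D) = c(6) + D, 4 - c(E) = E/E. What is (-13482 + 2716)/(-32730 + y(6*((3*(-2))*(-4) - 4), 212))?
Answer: 1538/4645 ≈ 0.33111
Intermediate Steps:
c(E) = 3 (c(E) = 4 - E/E = 4 - 1*1 = 4 - 1 = 3)
y(h, D) = 3 + D
(-13482 + 2716)/(-32730 + y(6*((3*(-2))*(-4) - 4), 212)) = (-13482 + 2716)/(-32730 + (3 + 212)) = -10766/(-32730 + 215) = -10766/(-32515) = -10766*(-1/32515) = 1538/4645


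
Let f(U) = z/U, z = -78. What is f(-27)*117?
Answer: 338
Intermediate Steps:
f(U) = -78/U
f(-27)*117 = -78/(-27)*117 = -78*(-1/27)*117 = (26/9)*117 = 338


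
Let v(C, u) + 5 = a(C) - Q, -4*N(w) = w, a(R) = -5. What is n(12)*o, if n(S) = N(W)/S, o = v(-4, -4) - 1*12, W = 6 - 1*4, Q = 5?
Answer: 9/8 ≈ 1.1250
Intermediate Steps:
W = 2 (W = 6 - 4 = 2)
N(w) = -w/4
v(C, u) = -15 (v(C, u) = -5 + (-5 - 1*5) = -5 + (-5 - 5) = -5 - 10 = -15)
o = -27 (o = -15 - 1*12 = -15 - 12 = -27)
n(S) = -1/(2*S) (n(S) = (-¼*2)/S = -1/(2*S))
n(12)*o = -½/12*(-27) = -½*1/12*(-27) = -1/24*(-27) = 9/8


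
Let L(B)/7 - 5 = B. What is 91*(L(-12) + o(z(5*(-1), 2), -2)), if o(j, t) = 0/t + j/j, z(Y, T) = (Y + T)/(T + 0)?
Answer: -4368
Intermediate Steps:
z(Y, T) = (T + Y)/T
o(j, t) = 1 (o(j, t) = 0 + 1 = 1)
L(B) = 35 + 7*B
91*(L(-12) + o(z(5*(-1), 2), -2)) = 91*((35 + 7*(-12)) + 1) = 91*((35 - 84) + 1) = 91*(-49 + 1) = 91*(-48) = -4368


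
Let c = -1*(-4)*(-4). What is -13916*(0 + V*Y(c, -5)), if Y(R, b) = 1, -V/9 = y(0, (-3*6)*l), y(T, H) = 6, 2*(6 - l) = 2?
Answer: 751464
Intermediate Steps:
l = 5 (l = 6 - ½*2 = 6 - 1 = 5)
c = -16 (c = 4*(-4) = -16)
V = -54 (V = -9*6 = -54)
-13916*(0 + V*Y(c, -5)) = -13916*(0 - 54*1) = -13916*(0 - 54) = -13916*(-54) = 751464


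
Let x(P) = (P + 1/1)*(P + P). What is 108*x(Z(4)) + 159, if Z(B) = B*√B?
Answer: 15711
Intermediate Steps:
Z(B) = B^(3/2)
x(P) = 2*P*(1 + P) (x(P) = (P + 1)*(2*P) = (1 + P)*(2*P) = 2*P*(1 + P))
108*x(Z(4)) + 159 = 108*(2*4^(3/2)*(1 + 4^(3/2))) + 159 = 108*(2*8*(1 + 8)) + 159 = 108*(2*8*9) + 159 = 108*144 + 159 = 15552 + 159 = 15711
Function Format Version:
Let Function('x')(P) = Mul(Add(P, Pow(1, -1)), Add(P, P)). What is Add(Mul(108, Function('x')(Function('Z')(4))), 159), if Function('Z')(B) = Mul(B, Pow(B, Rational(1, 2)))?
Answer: 15711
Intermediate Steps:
Function('Z')(B) = Pow(B, Rational(3, 2))
Function('x')(P) = Mul(2, P, Add(1, P)) (Function('x')(P) = Mul(Add(P, 1), Mul(2, P)) = Mul(Add(1, P), Mul(2, P)) = Mul(2, P, Add(1, P)))
Add(Mul(108, Function('x')(Function('Z')(4))), 159) = Add(Mul(108, Mul(2, Pow(4, Rational(3, 2)), Add(1, Pow(4, Rational(3, 2))))), 159) = Add(Mul(108, Mul(2, 8, Add(1, 8))), 159) = Add(Mul(108, Mul(2, 8, 9)), 159) = Add(Mul(108, 144), 159) = Add(15552, 159) = 15711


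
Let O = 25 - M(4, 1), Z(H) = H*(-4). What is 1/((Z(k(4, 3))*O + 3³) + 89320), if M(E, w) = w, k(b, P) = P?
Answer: 1/89059 ≈ 1.1229e-5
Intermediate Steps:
Z(H) = -4*H
O = 24 (O = 25 - 1*1 = 25 - 1 = 24)
1/((Z(k(4, 3))*O + 3³) + 89320) = 1/((-4*3*24 + 3³) + 89320) = 1/((-12*24 + 27) + 89320) = 1/((-288 + 27) + 89320) = 1/(-261 + 89320) = 1/89059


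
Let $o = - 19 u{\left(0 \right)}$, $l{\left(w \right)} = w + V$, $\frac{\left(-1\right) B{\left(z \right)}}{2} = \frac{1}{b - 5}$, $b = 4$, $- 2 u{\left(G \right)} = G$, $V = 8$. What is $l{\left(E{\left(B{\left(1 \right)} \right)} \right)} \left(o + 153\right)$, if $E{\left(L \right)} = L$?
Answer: $1530$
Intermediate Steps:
$u{\left(G \right)} = - \frac{G}{2}$
$B{\left(z \right)} = 2$ ($B{\left(z \right)} = - \frac{2}{4 - 5} = - \frac{2}{-1} = \left(-2\right) \left(-1\right) = 2$)
$l{\left(w \right)} = 8 + w$ ($l{\left(w \right)} = w + 8 = 8 + w$)
$o = 0$ ($o = - 19 \left(\left(- \frac{1}{2}\right) 0\right) = \left(-19\right) 0 = 0$)
$l{\left(E{\left(B{\left(1 \right)} \right)} \right)} \left(o + 153\right) = \left(8 + 2\right) \left(0 + 153\right) = 10 \cdot 153 = 1530$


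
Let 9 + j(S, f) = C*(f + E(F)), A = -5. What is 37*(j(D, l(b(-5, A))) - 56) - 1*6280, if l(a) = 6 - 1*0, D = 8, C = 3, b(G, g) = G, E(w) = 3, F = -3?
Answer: -7686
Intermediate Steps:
l(a) = 6 (l(a) = 6 + 0 = 6)
j(S, f) = 3*f (j(S, f) = -9 + 3*(f + 3) = -9 + 3*(3 + f) = -9 + (9 + 3*f) = 3*f)
37*(j(D, l(b(-5, A))) - 56) - 1*6280 = 37*(3*6 - 56) - 1*6280 = 37*(18 - 56) - 6280 = 37*(-38) - 6280 = -1406 - 6280 = -7686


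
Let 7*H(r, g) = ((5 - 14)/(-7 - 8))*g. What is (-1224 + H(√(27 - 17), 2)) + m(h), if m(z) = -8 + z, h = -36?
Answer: -44374/35 ≈ -1267.8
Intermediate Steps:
H(r, g) = 3*g/35 (H(r, g) = (((5 - 14)/(-7 - 8))*g)/7 = ((-9/(-15))*g)/7 = ((-9*(-1/15))*g)/7 = (3*g/5)/7 = 3*g/35)
(-1224 + H(√(27 - 17), 2)) + m(h) = (-1224 + (3/35)*2) + (-8 - 36) = (-1224 + 6/35) - 44 = -42834/35 - 44 = -44374/35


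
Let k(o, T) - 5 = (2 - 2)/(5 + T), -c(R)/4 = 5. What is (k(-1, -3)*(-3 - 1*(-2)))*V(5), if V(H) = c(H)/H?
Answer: 20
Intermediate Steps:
c(R) = -20 (c(R) = -4*5 = -20)
k(o, T) = 5 (k(o, T) = 5 + (2 - 2)/(5 + T) = 5 + 0/(5 + T) = 5 + 0 = 5)
V(H) = -20/H
(k(-1, -3)*(-3 - 1*(-2)))*V(5) = (5*(-3 - 1*(-2)))*(-20/5) = (5*(-3 + 2))*(-20*⅕) = (5*(-1))*(-4) = -5*(-4) = 20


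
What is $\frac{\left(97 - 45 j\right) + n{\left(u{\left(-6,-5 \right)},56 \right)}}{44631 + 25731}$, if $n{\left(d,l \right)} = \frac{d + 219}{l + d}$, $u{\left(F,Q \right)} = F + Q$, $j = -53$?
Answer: $\frac{55949}{1583145} \approx 0.03534$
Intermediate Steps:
$n{\left(d,l \right)} = \frac{219 + d}{d + l}$
$\frac{\left(97 - 45 j\right) + n{\left(u{\left(-6,-5 \right)},56 \right)}}{44631 + 25731} = \frac{\left(97 - -2385\right) + \frac{219 - 11}{\left(-6 - 5\right) + 56}}{44631 + 25731} = \frac{\left(97 + 2385\right) + \frac{219 - 11}{-11 + 56}}{70362} = \left(2482 + \frac{1}{45} \cdot 208\right) \frac{1}{70362} = \left(2482 + \frac{208}{45}\right) \frac{1}{70362} = \frac{111898}{45} \cdot \frac{1}{70362} = \frac{55949}{1583145}$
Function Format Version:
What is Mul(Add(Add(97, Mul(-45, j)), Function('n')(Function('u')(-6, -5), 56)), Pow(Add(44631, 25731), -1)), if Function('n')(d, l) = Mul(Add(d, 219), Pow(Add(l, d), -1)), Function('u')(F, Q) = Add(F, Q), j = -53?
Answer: Rational(55949, 1583145) ≈ 0.035340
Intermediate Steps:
Function('n')(d, l) = Mul(Pow(Add(d, l), -1), Add(219, d)) (Function('n')(d, l) = Mul(Add(219, d), Pow(Add(d, l), -1)) = Mul(Pow(Add(d, l), -1), Add(219, d)))
Mul(Add(Add(97, Mul(-45, j)), Function('n')(Function('u')(-6, -5), 56)), Pow(Add(44631, 25731), -1)) = Mul(Add(Add(97, Mul(-45, -53)), Mul(Pow(Add(Add(-6, -5), 56), -1), Add(219, Add(-6, -5)))), Pow(Add(44631, 25731), -1)) = Mul(Add(Add(97, 2385), Mul(Pow(Add(-11, 56), -1), Add(219, -11))), Pow(70362, -1)) = Mul(Add(2482, Mul(Pow(45, -1), 208)), Rational(1, 70362)) = Mul(Add(2482, Mul(Rational(1, 45), 208)), Rational(1, 70362)) = Mul(Add(2482, Rational(208, 45)), Rational(1, 70362)) = Mul(Rational(111898, 45), Rational(1, 70362)) = Rational(55949, 1583145)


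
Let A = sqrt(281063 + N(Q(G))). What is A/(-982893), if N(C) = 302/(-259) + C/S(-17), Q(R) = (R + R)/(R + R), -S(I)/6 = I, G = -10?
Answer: -sqrt(196156074881802)/25966067274 ≈ -0.00053938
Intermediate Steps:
S(I) = -6*I
Q(R) = 1 (Q(R) = (2*R)/((2*R)) = (2*R)*(1/(2*R)) = 1)
N(C) = -302/259 + C/102 (N(C) = 302/(-259) + C/((-6*(-17))) = 302*(-1/259) + C/102 = -302/259 + C*(1/102) = -302/259 + C/102)
A = sqrt(196156074881802)/26418 (A = sqrt(281063 + (-302/259 + (1/102)*1)) = sqrt(281063 + (-302/259 + 1/102)) = sqrt(281063 - 30545/26418) = sqrt(7425091789/26418) = sqrt(196156074881802)/26418 ≈ 530.15)
A/(-982893) = (sqrt(196156074881802)/26418)/(-982893) = (sqrt(196156074881802)/26418)*(-1/982893) = -sqrt(196156074881802)/25966067274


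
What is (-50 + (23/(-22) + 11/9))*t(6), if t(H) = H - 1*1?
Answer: -49325/198 ≈ -249.12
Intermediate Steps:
t(H) = -1 + H (t(H) = H - 1 = -1 + H)
(-50 + (23/(-22) + 11/9))*t(6) = (-50 + (23/(-22) + 11/9))*(-1 + 6) = (-50 + (23*(-1/22) + 11*(⅑)))*5 = (-50 + (-23/22 + 11/9))*5 = (-50 + 35/198)*5 = -9865/198*5 = -49325/198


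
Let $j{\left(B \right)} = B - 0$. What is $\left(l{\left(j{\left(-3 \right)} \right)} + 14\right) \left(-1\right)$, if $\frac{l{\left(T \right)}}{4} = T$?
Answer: $-2$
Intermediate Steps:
$j{\left(B \right)} = B$ ($j{\left(B \right)} = B + 0 = B$)
$l{\left(T \right)} = 4 T$
$\left(l{\left(j{\left(-3 \right)} \right)} + 14\right) \left(-1\right) = \left(4 \left(-3\right) + 14\right) \left(-1\right) = \left(-12 + 14\right) \left(-1\right) = 2 \left(-1\right) = -2$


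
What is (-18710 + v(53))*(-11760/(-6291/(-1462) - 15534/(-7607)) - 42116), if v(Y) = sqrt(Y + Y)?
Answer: 3870176284992040/4704423 - 206850683324*sqrt(106)/4704423 ≈ 8.2221e+8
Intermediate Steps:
v(Y) = sqrt(2)*sqrt(Y) (v(Y) = sqrt(2*Y) = sqrt(2)*sqrt(Y))
(-18710 + v(53))*(-11760/(-6291/(-1462) - 15534/(-7607)) - 42116) = (-18710 + sqrt(2)*sqrt(53))*(-11760/(-6291/(-1462) - 15534/(-7607)) - 42116) = (-18710 + sqrt(106))*(-11760/(-6291*(-1/1462) - 15534*(-1/7607)) - 42116) = (-18710 + sqrt(106))*(-11760/(6291/1462 + 15534/7607) - 42116) = (-18710 + sqrt(106))*(-11760/70566345/11121434 - 42116) = (-18710 + sqrt(106))*(-11760*11121434/70566345 - 42116) = (-18710 + sqrt(106))*(-8719204256/4704423 - 42116) = (-18710 + sqrt(106))*(-206850683324/4704423) = 3870176284992040/4704423 - 206850683324*sqrt(106)/4704423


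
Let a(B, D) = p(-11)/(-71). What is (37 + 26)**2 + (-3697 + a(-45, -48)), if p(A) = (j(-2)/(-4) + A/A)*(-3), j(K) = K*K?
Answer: 272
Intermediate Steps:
j(K) = K**2
p(A) = 0 (p(A) = ((-2)**2/(-4) + A/A)*(-3) = (4*(-1/4) + 1)*(-3) = (-1 + 1)*(-3) = 0*(-3) = 0)
a(B, D) = 0 (a(B, D) = 0/(-71) = 0*(-1/71) = 0)
(37 + 26)**2 + (-3697 + a(-45, -48)) = (37 + 26)**2 + (-3697 + 0) = 63**2 - 3697 = 3969 - 3697 = 272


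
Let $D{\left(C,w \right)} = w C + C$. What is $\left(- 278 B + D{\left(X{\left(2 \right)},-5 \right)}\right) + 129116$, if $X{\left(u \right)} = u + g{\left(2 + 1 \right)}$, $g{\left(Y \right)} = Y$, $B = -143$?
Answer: $168850$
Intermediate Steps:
$X{\left(u \right)} = 3 + u$ ($X{\left(u \right)} = u + \left(2 + 1\right) = u + 3 = 3 + u$)
$D{\left(C,w \right)} = C + C w$ ($D{\left(C,w \right)} = C w + C = C + C w$)
$\left(- 278 B + D{\left(X{\left(2 \right)},-5 \right)}\right) + 129116 = \left(\left(-278\right) \left(-143\right) + \left(3 + 2\right) \left(1 - 5\right)\right) + 129116 = \left(39754 + 5 \left(-4\right)\right) + 129116 = \left(39754 - 20\right) + 129116 = 39734 + 129116 = 168850$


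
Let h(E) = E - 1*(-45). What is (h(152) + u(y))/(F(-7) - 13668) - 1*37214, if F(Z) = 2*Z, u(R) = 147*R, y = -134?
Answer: -509142447/13682 ≈ -37213.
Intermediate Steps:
h(E) = 45 + E (h(E) = E + 45 = 45 + E)
(h(152) + u(y))/(F(-7) - 13668) - 1*37214 = ((45 + 152) + 147*(-134))/(2*(-7) - 13668) - 1*37214 = (197 - 19698)/(-14 - 13668) - 37214 = -19501/(-13682) - 37214 = -19501*(-1/13682) - 37214 = 19501/13682 - 37214 = -509142447/13682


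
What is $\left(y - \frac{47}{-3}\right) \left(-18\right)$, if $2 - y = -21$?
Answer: $-696$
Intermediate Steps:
$y = 23$ ($y = 2 - -21 = 2 + 21 = 23$)
$\left(y - \frac{47}{-3}\right) \left(-18\right) = \left(23 - \frac{47}{-3}\right) \left(-18\right) = \left(23 - - \frac{47}{3}\right) \left(-18\right) = \left(23 + \frac{47}{3}\right) \left(-18\right) = \frac{116}{3} \left(-18\right) = -696$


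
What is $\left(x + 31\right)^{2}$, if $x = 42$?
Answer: $5329$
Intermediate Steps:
$\left(x + 31\right)^{2} = \left(42 + 31\right)^{2} = 73^{2} = 5329$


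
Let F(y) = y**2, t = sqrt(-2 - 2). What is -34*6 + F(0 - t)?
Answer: -208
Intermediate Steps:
t = 2*I (t = sqrt(-4) = 2*I ≈ 2.0*I)
-34*6 + F(0 - t) = -34*6 + (0 - 2*I)**2 = -204 + (0 - 2*I)**2 = -204 + (-2*I)**2 = -204 - 4 = -208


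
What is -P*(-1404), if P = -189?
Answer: -265356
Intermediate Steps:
-P*(-1404) = -1*(-189)*(-1404) = 189*(-1404) = -265356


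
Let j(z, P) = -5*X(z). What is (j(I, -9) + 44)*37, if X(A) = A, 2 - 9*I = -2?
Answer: 13912/9 ≈ 1545.8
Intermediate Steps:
I = 4/9 (I = 2/9 - ⅑*(-2) = 2/9 + 2/9 = 4/9 ≈ 0.44444)
j(z, P) = -5*z
(j(I, -9) + 44)*37 = (-5*4/9 + 44)*37 = (-20/9 + 44)*37 = (376/9)*37 = 13912/9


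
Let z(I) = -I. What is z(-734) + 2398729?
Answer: 2399463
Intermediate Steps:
z(-734) + 2398729 = -1*(-734) + 2398729 = 734 + 2398729 = 2399463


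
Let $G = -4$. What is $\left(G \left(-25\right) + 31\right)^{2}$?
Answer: $17161$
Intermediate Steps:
$\left(G \left(-25\right) + 31\right)^{2} = \left(\left(-4\right) \left(-25\right) + 31\right)^{2} = \left(100 + 31\right)^{2} = 131^{2} = 17161$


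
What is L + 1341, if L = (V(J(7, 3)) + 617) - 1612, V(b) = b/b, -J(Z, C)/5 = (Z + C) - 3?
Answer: 347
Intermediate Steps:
J(Z, C) = 15 - 5*C - 5*Z (J(Z, C) = -5*((Z + C) - 3) = -5*((C + Z) - 3) = -5*(-3 + C + Z) = 15 - 5*C - 5*Z)
V(b) = 1
L = -994 (L = (1 + 617) - 1612 = 618 - 1612 = -994)
L + 1341 = -994 + 1341 = 347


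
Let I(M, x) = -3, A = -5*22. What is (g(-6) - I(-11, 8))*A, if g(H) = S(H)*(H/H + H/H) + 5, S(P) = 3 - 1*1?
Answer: -1320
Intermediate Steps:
S(P) = 2 (S(P) = 3 - 1 = 2)
A = -110
g(H) = 9 (g(H) = 2*(H/H + H/H) + 5 = 2*(1 + 1) + 5 = 2*2 + 5 = 4 + 5 = 9)
(g(-6) - I(-11, 8))*A = (9 - 1*(-3))*(-110) = (9 + 3)*(-110) = 12*(-110) = -1320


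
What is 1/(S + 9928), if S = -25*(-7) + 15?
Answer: 1/10118 ≈ 9.8834e-5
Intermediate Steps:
S = 190 (S = 175 + 15 = 190)
1/(S + 9928) = 1/(190 + 9928) = 1/10118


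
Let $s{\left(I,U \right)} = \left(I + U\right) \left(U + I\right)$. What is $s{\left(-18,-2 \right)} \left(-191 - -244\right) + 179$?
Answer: $21379$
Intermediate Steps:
$s{\left(I,U \right)} = \left(I + U\right)^{2}$ ($s{\left(I,U \right)} = \left(I + U\right) \left(I + U\right) = \left(I + U\right)^{2}$)
$s{\left(-18,-2 \right)} \left(-191 - -244\right) + 179 = \left(-18 - 2\right)^{2} \left(-191 - -244\right) + 179 = \left(-20\right)^{2} \left(-191 + 244\right) + 179 = 400 \cdot 53 + 179 = 21200 + 179 = 21379$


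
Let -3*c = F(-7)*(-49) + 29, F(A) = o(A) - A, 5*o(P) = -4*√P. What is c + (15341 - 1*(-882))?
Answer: 48983/3 - 196*I*√7/15 ≈ 16328.0 - 34.571*I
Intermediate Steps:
o(P) = -4*√P/5 (o(P) = (-4*√P)/5 = -4*√P/5)
F(A) = -A - 4*√A/5 (F(A) = -4*√A/5 - A = -A - 4*√A/5)
c = 314/3 - 196*I*√7/15 (c = -((-1*(-7) - 4*I*√7/5)*(-49) + 29)/3 = -((7 - 4*I*√7/5)*(-49) + 29)/3 = -((-343 + 196*I*√7/5) + 29)/3 = -(-314 + 196*I*√7/5)/3 = 314/3 - 196*I*√7/15 ≈ 104.67 - 34.571*I)
c + (15341 - 1*(-882)) = (314/3 - 196*I*√7/15) + (15341 - 1*(-882)) = (314/3 - 196*I*√7/15) + (15341 + 882) = (314/3 - 196*I*√7/15) + 16223 = 48983/3 - 196*I*√7/15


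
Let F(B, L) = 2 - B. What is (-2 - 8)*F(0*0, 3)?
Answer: -20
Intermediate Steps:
(-2 - 8)*F(0*0, 3) = (-2 - 8)*(2 - 0*0) = -10*(2 - 1*0) = -10*(2 + 0) = -10*2 = -20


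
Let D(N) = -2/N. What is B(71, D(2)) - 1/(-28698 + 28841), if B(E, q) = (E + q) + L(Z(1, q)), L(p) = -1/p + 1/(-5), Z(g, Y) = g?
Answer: 49187/715 ≈ 68.793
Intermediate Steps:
L(p) = -⅕ - 1/p (L(p) = -1/p + 1*(-⅕) = -1/p - ⅕ = -⅕ - 1/p)
B(E, q) = -6/5 + E + q (B(E, q) = (E + q) + (⅕)*(-5 - 1*1)/1 = (E + q) + (⅕)*1*(-5 - 1) = (E + q) + (⅕)*1*(-6) = (E + q) - 6/5 = -6/5 + E + q)
B(71, D(2)) - 1/(-28698 + 28841) = (-6/5 + 71 - 2/2) - 1/(-28698 + 28841) = (-6/5 + 71 - 2*½) - 1/143 = (-6/5 + 71 - 1) - 1*1/143 = 344/5 - 1/143 = 49187/715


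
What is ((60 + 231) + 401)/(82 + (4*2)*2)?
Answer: 346/49 ≈ 7.0612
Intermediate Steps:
((60 + 231) + 401)/(82 + (4*2)*2) = (291 + 401)/(82 + 8*2) = 692/(82 + 16) = 692/98 = 692*(1/98) = 346/49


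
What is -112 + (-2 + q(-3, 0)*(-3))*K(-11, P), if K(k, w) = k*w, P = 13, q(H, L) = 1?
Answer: 603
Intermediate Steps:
-112 + (-2 + q(-3, 0)*(-3))*K(-11, P) = -112 + (-2 + 1*(-3))*(-11*13) = -112 + (-2 - 3)*(-143) = -112 - 5*(-143) = -112 + 715 = 603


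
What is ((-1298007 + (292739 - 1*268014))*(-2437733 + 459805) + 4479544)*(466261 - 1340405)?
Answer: -2201500718638050560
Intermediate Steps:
((-1298007 + (292739 - 1*268014))*(-2437733 + 459805) + 4479544)*(466261 - 1340405) = ((-1298007 + (292739 - 268014))*(-1977928) + 4479544)*(-874144) = ((-1298007 + 24725)*(-1977928) + 4479544)*(-874144) = (-1273282*(-1977928) + 4479544)*(-874144) = (2518460119696 + 4479544)*(-874144) = 2518464599240*(-874144) = -2201500718638050560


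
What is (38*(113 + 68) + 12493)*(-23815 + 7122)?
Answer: -323360103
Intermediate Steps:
(38*(113 + 68) + 12493)*(-23815 + 7122) = (38*181 + 12493)*(-16693) = (6878 + 12493)*(-16693) = 19371*(-16693) = -323360103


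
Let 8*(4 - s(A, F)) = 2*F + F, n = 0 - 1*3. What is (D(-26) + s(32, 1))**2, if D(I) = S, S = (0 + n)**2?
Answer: 10201/64 ≈ 159.39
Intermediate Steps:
n = -3 (n = 0 - 3 = -3)
S = 9 (S = (0 - 3)**2 = (-3)**2 = 9)
s(A, F) = 4 - 3*F/8 (s(A, F) = 4 - (2*F + F)/8 = 4 - 3*F/8)
D(I) = 9
(D(-26) + s(32, 1))**2 = (9 + (4 - 3/8*1))**2 = (9 + (4 - 3/8))**2 = (9 + 29/8)**2 = (101/8)**2 = 10201/64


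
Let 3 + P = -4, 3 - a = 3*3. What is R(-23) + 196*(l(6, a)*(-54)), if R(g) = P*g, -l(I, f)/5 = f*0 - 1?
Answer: -52759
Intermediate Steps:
a = -6 (a = 3 - 3*3 = 3 - 1*9 = 3 - 9 = -6)
l(I, f) = 5 (l(I, f) = -5*(f*0 - 1) = -5*(0 - 1) = -5*(-1) = 5)
P = -7 (P = -3 - 4 = -7)
R(g) = -7*g
R(-23) + 196*(l(6, a)*(-54)) = -7*(-23) + 196*(5*(-54)) = 161 + 196*(-270) = 161 - 52920 = -52759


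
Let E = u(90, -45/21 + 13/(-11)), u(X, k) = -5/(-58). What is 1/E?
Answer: 58/5 ≈ 11.600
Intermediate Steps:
u(X, k) = 5/58 (u(X, k) = -5*(-1/58) = 5/58)
E = 5/58 ≈ 0.086207
1/E = 1/(5/58) = 58/5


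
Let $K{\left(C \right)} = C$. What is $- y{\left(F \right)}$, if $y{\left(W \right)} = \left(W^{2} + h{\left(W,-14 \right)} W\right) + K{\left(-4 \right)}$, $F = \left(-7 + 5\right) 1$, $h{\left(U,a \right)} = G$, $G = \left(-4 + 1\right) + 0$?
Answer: $-6$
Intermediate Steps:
$G = -3$ ($G = -3 + 0 = -3$)
$h{\left(U,a \right)} = -3$
$F = -2$ ($F = \left(-2\right) 1 = -2$)
$y{\left(W \right)} = -4 + W^{2} - 3 W$ ($y{\left(W \right)} = \left(W^{2} - 3 W\right) - 4 = -4 + W^{2} - 3 W$)
$- y{\left(F \right)} = - (-4 + \left(-2\right)^{2} - -6) = - (-4 + 4 + 6) = \left(-1\right) 6 = -6$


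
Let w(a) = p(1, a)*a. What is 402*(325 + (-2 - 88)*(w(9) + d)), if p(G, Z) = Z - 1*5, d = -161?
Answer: 4653150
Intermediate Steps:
p(G, Z) = -5 + Z (p(G, Z) = Z - 5 = -5 + Z)
w(a) = a*(-5 + a) (w(a) = (-5 + a)*a = a*(-5 + a))
402*(325 + (-2 - 88)*(w(9) + d)) = 402*(325 + (-2 - 88)*(9*(-5 + 9) - 161)) = 402*(325 - 90*(9*4 - 161)) = 402*(325 - 90*(36 - 161)) = 402*(325 - 90*(-125)) = 402*(325 + 11250) = 402*11575 = 4653150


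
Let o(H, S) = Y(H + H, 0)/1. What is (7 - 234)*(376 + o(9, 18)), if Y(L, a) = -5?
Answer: -84217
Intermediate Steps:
o(H, S) = -5 (o(H, S) = -5/1 = -5*1 = -5)
(7 - 234)*(376 + o(9, 18)) = (7 - 234)*(376 - 5) = -227*371 = -84217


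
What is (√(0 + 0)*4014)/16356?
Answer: 0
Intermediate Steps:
(√(0 + 0)*4014)/16356 = (√0*4014)*(1/16356) = (0*4014)*(1/16356) = 0*(1/16356) = 0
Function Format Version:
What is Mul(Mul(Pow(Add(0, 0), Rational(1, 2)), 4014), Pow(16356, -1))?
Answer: 0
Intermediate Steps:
Mul(Mul(Pow(Add(0, 0), Rational(1, 2)), 4014), Pow(16356, -1)) = Mul(Mul(Pow(0, Rational(1, 2)), 4014), Rational(1, 16356)) = Mul(Mul(0, 4014), Rational(1, 16356)) = Mul(0, Rational(1, 16356)) = 0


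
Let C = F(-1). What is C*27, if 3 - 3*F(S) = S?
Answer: 36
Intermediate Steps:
F(S) = 1 - S/3
C = 4/3 (C = 1 - ⅓*(-1) = 1 + ⅓ = 4/3 ≈ 1.3333)
C*27 = (4/3)*27 = 36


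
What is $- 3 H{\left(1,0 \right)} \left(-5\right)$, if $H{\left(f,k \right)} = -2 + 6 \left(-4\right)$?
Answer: $-390$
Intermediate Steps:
$H{\left(f,k \right)} = -26$ ($H{\left(f,k \right)} = -2 - 24 = -26$)
$- 3 H{\left(1,0 \right)} \left(-5\right) = \left(-3\right) \left(-26\right) \left(-5\right) = 78 \left(-5\right) = -390$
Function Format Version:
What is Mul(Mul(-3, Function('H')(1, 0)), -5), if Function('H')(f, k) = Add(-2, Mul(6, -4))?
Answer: -390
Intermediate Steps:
Function('H')(f, k) = -26 (Function('H')(f, k) = Add(-2, -24) = -26)
Mul(Mul(-3, Function('H')(1, 0)), -5) = Mul(Mul(-3, -26), -5) = Mul(78, -5) = -390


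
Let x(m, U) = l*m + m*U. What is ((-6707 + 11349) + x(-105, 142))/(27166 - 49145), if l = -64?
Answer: 3548/21979 ≈ 0.16143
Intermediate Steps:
x(m, U) = -64*m + U*m (x(m, U) = -64*m + m*U = -64*m + U*m)
((-6707 + 11349) + x(-105, 142))/(27166 - 49145) = ((-6707 + 11349) - 105*(-64 + 142))/(27166 - 49145) = (4642 - 105*78)/(-21979) = (4642 - 8190)*(-1/21979) = -3548*(-1/21979) = 3548/21979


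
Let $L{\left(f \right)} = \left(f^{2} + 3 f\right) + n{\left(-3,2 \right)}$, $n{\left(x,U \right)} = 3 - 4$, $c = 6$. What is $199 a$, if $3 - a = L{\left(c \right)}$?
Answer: $-9950$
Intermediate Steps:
$n{\left(x,U \right)} = -1$
$L{\left(f \right)} = -1 + f^{2} + 3 f$ ($L{\left(f \right)} = \left(f^{2} + 3 f\right) - 1 = -1 + f^{2} + 3 f$)
$a = -50$ ($a = 3 - \left(-1 + 6^{2} + 3 \cdot 6\right) = 3 - \left(-1 + 36 + 18\right) = 3 - 53 = -50$)
$199 a = 199 \left(-50\right) = -9950$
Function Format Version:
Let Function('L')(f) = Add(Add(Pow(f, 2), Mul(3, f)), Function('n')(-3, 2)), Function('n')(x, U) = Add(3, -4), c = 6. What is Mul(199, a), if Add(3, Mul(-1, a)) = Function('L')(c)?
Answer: -9950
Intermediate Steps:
Function('n')(x, U) = -1
Function('L')(f) = Add(-1, Pow(f, 2), Mul(3, f)) (Function('L')(f) = Add(Add(Pow(f, 2), Mul(3, f)), -1) = Add(-1, Pow(f, 2), Mul(3, f)))
a = -50 (a = Add(3, Mul(-1, Add(-1, Pow(6, 2), Mul(3, 6)))) = Add(3, Mul(-1, Add(-1, 36, 18))) = Add(3, Mul(-1, 53)) = Add(3, -53) = -50)
Mul(199, a) = Mul(199, -50) = -9950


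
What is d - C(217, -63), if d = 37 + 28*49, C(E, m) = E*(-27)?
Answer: 7268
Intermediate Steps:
C(E, m) = -27*E
d = 1409 (d = 37 + 1372 = 1409)
d - C(217, -63) = 1409 - (-27)*217 = 1409 - 1*(-5859) = 1409 + 5859 = 7268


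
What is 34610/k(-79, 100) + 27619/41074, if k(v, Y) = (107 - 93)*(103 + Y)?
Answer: 750032169/58366154 ≈ 12.850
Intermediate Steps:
k(v, Y) = 1442 + 14*Y (k(v, Y) = 14*(103 + Y) = 1442 + 14*Y)
34610/k(-79, 100) + 27619/41074 = 34610/(1442 + 14*100) + 27619/41074 = 34610/(1442 + 1400) + 27619*(1/41074) = 34610/2842 + 27619/41074 = 34610*(1/2842) + 27619/41074 = 17305/1421 + 27619/41074 = 750032169/58366154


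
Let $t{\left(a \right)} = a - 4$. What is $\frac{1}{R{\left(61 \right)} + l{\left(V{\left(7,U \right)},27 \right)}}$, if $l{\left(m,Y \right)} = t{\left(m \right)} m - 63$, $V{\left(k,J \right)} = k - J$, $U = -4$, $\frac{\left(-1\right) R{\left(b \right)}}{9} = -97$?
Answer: $\frac{1}{887} \approx 0.0011274$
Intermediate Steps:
$t{\left(a \right)} = -4 + a$ ($t{\left(a \right)} = a - 4 = -4 + a$)
$R{\left(b \right)} = 873$ ($R{\left(b \right)} = \left(-9\right) \left(-97\right) = 873$)
$l{\left(m,Y \right)} = -63 + m \left(-4 + m\right)$ ($l{\left(m,Y \right)} = \left(-4 + m\right) m - 63 = m \left(-4 + m\right) - 63 = -63 + m \left(-4 + m\right)$)
$\frac{1}{R{\left(61 \right)} + l{\left(V{\left(7,U \right)},27 \right)}} = \frac{1}{873 - \left(63 - \left(7 - -4\right) \left(-4 + \left(7 - -4\right)\right)\right)} = \frac{1}{873 - \left(63 - \left(7 + 4\right) \left(-4 + \left(7 + 4\right)\right)\right)} = \frac{1}{873 - \left(63 - 11 \left(-4 + 11\right)\right)} = \frac{1}{873 + \left(-63 + 11 \cdot 7\right)} = \frac{1}{873 + \left(-63 + 77\right)} = \frac{1}{873 + 14} = \frac{1}{887}$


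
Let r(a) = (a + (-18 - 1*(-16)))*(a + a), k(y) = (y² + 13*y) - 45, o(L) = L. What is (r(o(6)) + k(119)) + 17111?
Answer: 32822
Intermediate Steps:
k(y) = -45 + y² + 13*y
r(a) = 2*a*(-2 + a) (r(a) = (a + (-18 + 16))*(2*a) = (a - 2)*(2*a) = (-2 + a)*(2*a) = 2*a*(-2 + a))
(r(o(6)) + k(119)) + 17111 = (2*6*(-2 + 6) + (-45 + 119² + 13*119)) + 17111 = (2*6*4 + (-45 + 14161 + 1547)) + 17111 = (48 + 15663) + 17111 = 15711 + 17111 = 32822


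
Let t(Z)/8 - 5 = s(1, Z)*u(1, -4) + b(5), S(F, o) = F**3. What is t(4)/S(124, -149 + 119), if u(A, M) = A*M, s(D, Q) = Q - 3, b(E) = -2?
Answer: -1/238328 ≈ -4.1959e-6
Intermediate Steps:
s(D, Q) = -3 + Q
t(Z) = 120 - 32*Z (t(Z) = 40 + 8*((-3 + Z)*(1*(-4)) - 2) = 40 + 8*((-3 + Z)*(-4) - 2) = 40 + 8*((12 - 4*Z) - 2) = 40 + 8*(10 - 4*Z) = 40 + (80 - 32*Z) = 120 - 32*Z)
t(4)/S(124, -149 + 119) = (120 - 32*4)/(124**3) = (120 - 128)/1906624 = -8*1/1906624 = -1/238328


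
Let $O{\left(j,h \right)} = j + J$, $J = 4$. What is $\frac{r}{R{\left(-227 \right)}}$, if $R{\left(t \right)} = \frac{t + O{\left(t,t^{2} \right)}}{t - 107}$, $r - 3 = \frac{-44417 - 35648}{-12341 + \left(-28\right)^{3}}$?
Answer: $\frac{30551648}{7715925} \approx 3.9596$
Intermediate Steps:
$r = \frac{182944}{34293}$ ($r = 3 + \frac{-44417 - 35648}{-12341 + \left(-28\right)^{3}} = 3 - \frac{80065}{-12341 - 21952} = 3 - \frac{80065}{-34293} = 3 - - \frac{80065}{34293} = 3 + \frac{80065}{34293} = \frac{182944}{34293} \approx 5.3347$)
$O{\left(j,h \right)} = 4 + j$ ($O{\left(j,h \right)} = j + 4 = 4 + j$)
$R{\left(t \right)} = \frac{4 + 2 t}{-107 + t}$ ($R{\left(t \right)} = \frac{t + \left(4 + t\right)}{t - 107} = \frac{4 + 2 t}{-107 + t}$)
$\frac{r}{R{\left(-227 \right)}} = \frac{182944}{34293 \frac{2 \left(2 - 227\right)}{-107 - 227}} = \frac{182944}{34293 \cdot 2 \frac{1}{-334} \left(-225\right)} = \frac{182944}{34293 \cdot 2 \left(- \frac{1}{334}\right) \left(-225\right)} = \frac{182944}{34293 \cdot \frac{225}{167}} = \frac{182944}{34293} \cdot \frac{167}{225} = \frac{30551648}{7715925}$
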